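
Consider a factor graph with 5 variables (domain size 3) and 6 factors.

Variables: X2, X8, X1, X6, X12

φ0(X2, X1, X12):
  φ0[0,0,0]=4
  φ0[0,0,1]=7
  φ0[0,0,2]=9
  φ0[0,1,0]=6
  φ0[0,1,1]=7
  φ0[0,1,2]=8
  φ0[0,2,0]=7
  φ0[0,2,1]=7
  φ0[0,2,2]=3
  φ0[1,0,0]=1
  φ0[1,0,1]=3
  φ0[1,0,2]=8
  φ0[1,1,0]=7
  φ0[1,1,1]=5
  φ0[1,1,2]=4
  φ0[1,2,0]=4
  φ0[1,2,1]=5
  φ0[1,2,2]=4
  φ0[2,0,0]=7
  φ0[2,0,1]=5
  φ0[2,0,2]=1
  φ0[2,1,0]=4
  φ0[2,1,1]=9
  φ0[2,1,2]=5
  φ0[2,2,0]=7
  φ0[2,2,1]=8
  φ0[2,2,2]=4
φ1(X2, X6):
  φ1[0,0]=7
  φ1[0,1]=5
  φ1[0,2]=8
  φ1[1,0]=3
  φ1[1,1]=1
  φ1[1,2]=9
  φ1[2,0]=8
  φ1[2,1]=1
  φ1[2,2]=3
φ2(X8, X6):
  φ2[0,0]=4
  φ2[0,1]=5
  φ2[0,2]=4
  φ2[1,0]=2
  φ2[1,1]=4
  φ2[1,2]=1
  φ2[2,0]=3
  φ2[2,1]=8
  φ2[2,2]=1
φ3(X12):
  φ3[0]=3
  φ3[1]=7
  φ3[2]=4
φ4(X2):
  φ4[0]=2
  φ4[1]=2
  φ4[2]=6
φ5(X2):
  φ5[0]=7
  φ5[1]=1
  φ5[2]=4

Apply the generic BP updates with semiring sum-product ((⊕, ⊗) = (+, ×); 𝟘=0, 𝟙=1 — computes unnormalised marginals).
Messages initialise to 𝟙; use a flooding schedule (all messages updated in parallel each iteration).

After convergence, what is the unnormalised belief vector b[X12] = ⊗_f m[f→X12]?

init: all messages = 𝟙 over 3 values
r1 m[φ0→X2] = [58, 41, 50]
r1 m[φ0→X1] = [45, 55, 49]
r1 m[φ0→X12] = [47, 56, 46]
r1 m[φ1→X2] = [20, 13, 12]
r1 m[φ1→X6] = [18, 7, 20]
r1 m[φ2→X8] = [13, 7, 12]
r1 m[φ2→X6] = [9, 17, 6]
r1 m[φ3→X12] = [3, 7, 4]
r1 m[φ4→X2] = [2, 2, 6]
r1 m[φ5→X2] = [7, 1, 4]
r1 m[X2→φ0] = [1, 1, 1]
r1 m[X2→φ1] = [1, 1, 1]
r1 m[X2→φ4] = [1, 1, 1]
r1 m[X2→φ5] = [1, 1, 1]
r1 m[X8→φ2] = [1, 1, 1]
r1 m[X1→φ0] = [1, 1, 1]
r1 m[X6→φ1] = [1, 1, 1]
r1 m[X6→φ2] = [1, 1, 1]
r1 m[X12→φ0] = [1, 1, 1]
r1 m[X12→φ3] = [1, 1, 1]
r2 m[φ0→X2] = [58, 41, 50]
r2 m[φ0→X1] = [45, 55, 49]
r2 m[φ0→X12] = [47, 56, 46]
r2 m[φ1→X2] = [20, 13, 12]
r2 m[φ1→X6] = [18, 7, 20]
r2 m[φ2→X8] = [13, 7, 12]
r2 m[φ2→X6] = [9, 17, 6]
r2 m[φ3→X12] = [3, 7, 4]
r2 m[φ4→X2] = [2, 2, 6]
r2 m[φ5→X2] = [7, 1, 4]
r2 m[X2→φ0] = [280, 26, 288]
r2 m[X2→φ1] = [812, 82, 1200]
r2 m[X2→φ4] = [8120, 533, 2400]
r2 m[X2→φ5] = [2320, 1066, 3600]
r2 m[X8→φ2] = [1, 1, 1]
r2 m[X1→φ0] = [1, 1, 1]
r2 m[X6→φ1] = [9, 17, 6]
r2 m[X6→φ2] = [18, 7, 20]
r2 m[X12→φ0] = [3, 7, 4]
r2 m[X12→φ3] = [47, 56, 46]
r3 m[φ0→X2] = [278, 191, 248]
r3 m[φ0→X1] = [45896, 56952, 51382]
r3 m[φ0→X12] = [10256, 12554, 8896]
r3 m[φ1→X2] = [196, 98, 107]
r3 m[φ1→X6] = [15530, 5342, 10834]
r3 m[φ2→X8] = [187, 84, 130]
r3 m[φ2→X6] = [9, 17, 6]
r3 m[φ3→X12] = [3, 7, 4]
r3 m[φ4→X2] = [2, 2, 6]
r3 m[φ5→X2] = [7, 1, 4]
r3 m[X2→φ0] = [280, 26, 288]
r3 m[X2→φ1] = [812, 82, 1200]
r3 m[X2→φ4] = [8120, 533, 2400]
r3 m[X2→φ5] = [2320, 1066, 3600]
r3 m[X8→φ2] = [1, 1, 1]
r3 m[X1→φ0] = [1, 1, 1]
r3 m[X6→φ1] = [9, 17, 6]
r3 m[X6→φ2] = [18, 7, 20]
r3 m[X12→φ0] = [3, 7, 4]
r3 m[X12→φ3] = [47, 56, 46]
r4 m[φ0→X2] = [278, 191, 248]
r4 m[φ0→X1] = [45896, 56952, 51382]
r4 m[φ0→X12] = [10256, 12554, 8896]
r4 m[φ1→X2] = [196, 98, 107]
r4 m[φ1→X6] = [15530, 5342, 10834]
r4 m[φ2→X8] = [187, 84, 130]
r4 m[φ2→X6] = [9, 17, 6]
r4 m[φ3→X12] = [3, 7, 4]
r4 m[φ4→X2] = [2, 2, 6]
r4 m[φ5→X2] = [7, 1, 4]
r4 m[X2→φ0] = [2744, 196, 2568]
r4 m[X2→φ1] = [3892, 382, 5952]
r4 m[X2→φ4] = [381416, 18718, 106144]
r4 m[X2→φ5] = [108976, 37436, 159216]
r4 m[X8→φ2] = [1, 1, 1]
r4 m[X1→φ0] = [1, 1, 1]
r4 m[X6→φ1] = [9, 17, 6]
r4 m[X6→φ2] = [15530, 5342, 10834]
r4 m[X12→φ0] = [3, 7, 4]
r4 m[X12→φ3] = [10256, 12554, 8896]
r5 m[φ0→X2] = [278, 191, 248]
r5 m[φ0→X1] = [431224, 529728, 476180]
r5 m[φ0→X12] = [95224, 116668, 83696]
r5 m[φ1→X2] = [196, 98, 107]
r5 m[φ1→X6] = [76006, 25794, 52430]
r5 m[φ2→X8] = [132166, 63262, 100160]
r5 m[φ2→X6] = [9, 17, 6]
r5 m[φ3→X12] = [3, 7, 4]
r5 m[φ4→X2] = [2, 2, 6]
r5 m[φ5→X2] = [7, 1, 4]
r5 m[X2→φ0] = [2744, 196, 2568]
r5 m[X2→φ1] = [3892, 382, 5952]
r5 m[X2→φ4] = [381416, 18718, 106144]
r5 m[X2→φ5] = [108976, 37436, 159216]
r5 m[X8→φ2] = [1, 1, 1]
r5 m[X1→φ0] = [1, 1, 1]
r5 m[X6→φ1] = [9, 17, 6]
r5 m[X6→φ2] = [15530, 5342, 10834]
r5 m[X12→φ0] = [3, 7, 4]
r5 m[X12→φ3] = [10256, 12554, 8896]
r6 m[φ0→X2] = [278, 191, 248]
r6 m[φ0→X1] = [431224, 529728, 476180]
r6 m[φ0→X12] = [95224, 116668, 83696]
r6 m[φ1→X2] = [196, 98, 107]
r6 m[φ1→X6] = [76006, 25794, 52430]
r6 m[φ2→X8] = [132166, 63262, 100160]
r6 m[φ2→X6] = [9, 17, 6]
r6 m[φ3→X12] = [3, 7, 4]
r6 m[φ4→X2] = [2, 2, 6]
r6 m[φ5→X2] = [7, 1, 4]
r6 m[X2→φ0] = [2744, 196, 2568]
r6 m[X2→φ1] = [3892, 382, 5952]
r6 m[X2→φ4] = [381416, 18718, 106144]
r6 m[X2→φ5] = [108976, 37436, 159216]
r6 m[X8→φ2] = [1, 1, 1]
r6 m[X1→φ0] = [1, 1, 1]
r6 m[X6→φ1] = [9, 17, 6]
r6 m[X6→φ2] = [76006, 25794, 52430]
r6 m[X12→φ0] = [3, 7, 4]
r6 m[X12→φ3] = [95224, 116668, 83696]
r7 m[φ0→X2] = [278, 191, 248]
r7 m[φ0→X1] = [431224, 529728, 476180]
r7 m[φ0→X12] = [95224, 116668, 83696]
r7 m[φ1→X2] = [196, 98, 107]
r7 m[φ1→X6] = [76006, 25794, 52430]
r7 m[φ2→X8] = [642714, 307618, 486800]
r7 m[φ2→X6] = [9, 17, 6]
r7 m[φ3→X12] = [3, 7, 4]
r7 m[φ4→X2] = [2, 2, 6]
r7 m[φ5→X2] = [7, 1, 4]
r7 m[X2→φ0] = [2744, 196, 2568]
r7 m[X2→φ1] = [3892, 382, 5952]
r7 m[X2→φ4] = [381416, 18718, 106144]
r7 m[X2→φ5] = [108976, 37436, 159216]
r7 m[X8→φ2] = [1, 1, 1]
r7 m[X1→φ0] = [1, 1, 1]
r7 m[X6→φ1] = [9, 17, 6]
r7 m[X6→φ2] = [76006, 25794, 52430]
r7 m[X12→φ0] = [3, 7, 4]
r7 m[X12→φ3] = [95224, 116668, 83696]
r8 m[φ0→X2] = [278, 191, 248]
r8 m[φ0→X1] = [431224, 529728, 476180]
r8 m[φ0→X12] = [95224, 116668, 83696]
r8 m[φ1→X2] = [196, 98, 107]
r8 m[φ1→X6] = [76006, 25794, 52430]
r8 m[φ2→X8] = [642714, 307618, 486800]
r8 m[φ2→X6] = [9, 17, 6]
r8 m[φ3→X12] = [3, 7, 4]
r8 m[φ4→X2] = [2, 2, 6]
r8 m[φ5→X2] = [7, 1, 4]
r8 m[X2→φ0] = [2744, 196, 2568]
r8 m[X2→φ1] = [3892, 382, 5952]
r8 m[X2→φ4] = [381416, 18718, 106144]
r8 m[X2→φ5] = [108976, 37436, 159216]
r8 m[X8→φ2] = [1, 1, 1]
r8 m[X1→φ0] = [1, 1, 1]
r8 m[X6→φ1] = [9, 17, 6]
r8 m[X6→φ2] = [76006, 25794, 52430]
r8 m[X12→φ0] = [3, 7, 4]
r8 m[X12→φ3] = [95224, 116668, 83696]
fixed point reached at round 8
b[X12] = ⊗ incoming = [285672, 816676, 334784]

b[X12] = [285672, 816676, 334784]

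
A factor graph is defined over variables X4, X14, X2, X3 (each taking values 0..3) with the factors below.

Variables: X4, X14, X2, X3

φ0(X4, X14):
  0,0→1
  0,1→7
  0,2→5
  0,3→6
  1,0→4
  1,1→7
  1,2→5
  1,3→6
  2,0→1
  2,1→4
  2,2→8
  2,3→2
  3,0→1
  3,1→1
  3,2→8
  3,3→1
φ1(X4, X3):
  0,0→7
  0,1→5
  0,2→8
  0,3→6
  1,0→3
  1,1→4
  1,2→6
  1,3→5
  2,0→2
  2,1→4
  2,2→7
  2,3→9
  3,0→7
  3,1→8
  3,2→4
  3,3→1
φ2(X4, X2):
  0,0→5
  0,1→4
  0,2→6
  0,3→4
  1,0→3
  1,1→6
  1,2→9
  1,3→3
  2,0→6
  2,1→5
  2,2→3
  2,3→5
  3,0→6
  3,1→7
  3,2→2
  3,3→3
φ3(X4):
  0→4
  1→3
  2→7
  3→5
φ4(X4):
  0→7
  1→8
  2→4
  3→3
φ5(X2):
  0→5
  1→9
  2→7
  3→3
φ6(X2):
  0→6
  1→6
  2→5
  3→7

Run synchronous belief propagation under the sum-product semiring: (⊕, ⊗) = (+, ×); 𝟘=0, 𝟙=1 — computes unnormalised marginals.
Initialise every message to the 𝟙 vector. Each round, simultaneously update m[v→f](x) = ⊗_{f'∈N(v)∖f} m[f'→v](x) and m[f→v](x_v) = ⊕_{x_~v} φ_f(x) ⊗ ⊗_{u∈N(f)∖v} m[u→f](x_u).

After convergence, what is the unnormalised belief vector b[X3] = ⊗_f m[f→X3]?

b[X3] = [5064873, 5449224, 7714476, 6806415]

init: all messages = 𝟙 over 4 values
r1 m[φ0→X4] = [19, 22, 15, 11]
r1 m[φ0→X14] = [7, 19, 26, 15]
r1 m[φ1→X4] = [26, 18, 22, 20]
r1 m[φ1→X3] = [19, 21, 25, 21]
r1 m[φ2→X4] = [19, 21, 19, 18]
r1 m[φ2→X2] = [20, 22, 20, 15]
r1 m[φ3→X4] = [4, 3, 7, 5]
r1 m[φ4→X4] = [7, 8, 4, 3]
r1 m[φ5→X2] = [5, 9, 7, 3]
r1 m[φ6→X2] = [6, 6, 5, 7]
r1 m[X4→φ0] = [1, 1, 1, 1]
r1 m[X4→φ1] = [1, 1, 1, 1]
r1 m[X4→φ2] = [1, 1, 1, 1]
r1 m[X4→φ3] = [1, 1, 1, 1]
r1 m[X4→φ4] = [1, 1, 1, 1]
r1 m[X14→φ0] = [1, 1, 1, 1]
r1 m[X2→φ2] = [1, 1, 1, 1]
r1 m[X2→φ5] = [1, 1, 1, 1]
r1 m[X2→φ6] = [1, 1, 1, 1]
r1 m[X3→φ1] = [1, 1, 1, 1]
r2 m[φ0→X4] = [19, 22, 15, 11]
r2 m[φ0→X14] = [7, 19, 26, 15]
r2 m[φ1→X4] = [26, 18, 22, 20]
r2 m[φ1→X3] = [19, 21, 25, 21]
r2 m[φ2→X4] = [19, 21, 19, 18]
r2 m[φ2→X2] = [20, 22, 20, 15]
r2 m[φ3→X4] = [4, 3, 7, 5]
r2 m[φ4→X4] = [7, 8, 4, 3]
r2 m[φ5→X2] = [5, 9, 7, 3]
r2 m[φ6→X2] = [6, 6, 5, 7]
r2 m[X4→φ0] = [13832, 9072, 11704, 5400]
r2 m[X4→φ1] = [10108, 11088, 7980, 2970]
r2 m[X4→φ2] = [13832, 9504, 9240, 3300]
r2 m[X4→φ3] = [65702, 66528, 25080, 11880]
r2 m[X4→φ4] = [37544, 24948, 43890, 19800]
r2 m[X14→φ0] = [1, 1, 1, 1]
r2 m[X2→φ2] = [30, 54, 35, 21]
r2 m[X2→φ5] = [120, 132, 100, 105]
r2 m[X2→φ6] = [100, 198, 140, 45]
r2 m[X3→φ1] = [1, 1, 1, 1]
r3 m[φ0→X4] = [19, 22, 15, 11]
r3 m[φ0→X14] = [67224, 212544, 251352, 166232]
r3 m[φ1→X4] = [26, 18, 22, 20]
r3 m[φ1→X3] = [140770, 150572, 215132, 190878]
r3 m[φ2→X4] = [660, 792, 660, 691]
r3 m[φ2→X2] = [172912, 181652, 202848, 139940]
r3 m[φ3→X4] = [4, 3, 7, 5]
r3 m[φ4→X4] = [7, 8, 4, 3]
r3 m[φ5→X2] = [5, 9, 7, 3]
r3 m[φ6→X2] = [6, 6, 5, 7]
r3 m[X4→φ0] = [13832, 9072, 11704, 5400]
r3 m[X4→φ1] = [10108, 11088, 7980, 2970]
r3 m[X4→φ2] = [13832, 9504, 9240, 3300]
r3 m[X4→φ3] = [65702, 66528, 25080, 11880]
r3 m[X4→φ4] = [37544, 24948, 43890, 19800]
r3 m[X14→φ0] = [1, 1, 1, 1]
r3 m[X2→φ2] = [30, 54, 35, 21]
r3 m[X2→φ5] = [120, 132, 100, 105]
r3 m[X2→φ6] = [100, 198, 140, 45]
r3 m[X3→φ1] = [1, 1, 1, 1]
r4 m[φ0→X4] = [19, 22, 15, 11]
r4 m[φ0→X14] = [67224, 212544, 251352, 166232]
r4 m[φ1→X4] = [26, 18, 22, 20]
r4 m[φ1→X3] = [140770, 150572, 215132, 190878]
r4 m[φ2→X4] = [660, 792, 660, 691]
r4 m[φ2→X2] = [172912, 181652, 202848, 139940]
r4 m[φ3→X4] = [4, 3, 7, 5]
r4 m[φ4→X4] = [7, 8, 4, 3]
r4 m[φ5→X2] = [5, 9, 7, 3]
r4 m[φ6→X2] = [6, 6, 5, 7]
r4 m[X4→φ0] = [480480, 342144, 406560, 207300]
r4 m[X4→φ1] = [351120, 418176, 277200, 114015]
r4 m[X4→φ2] = [13832, 9504, 9240, 3300]
r4 m[X4→φ3] = [2282280, 2509056, 871200, 456060]
r4 m[X4→φ4] = [1304160, 940896, 1524600, 760100]
r4 m[X14→φ0] = [1, 1, 1, 1]
r4 m[X2→φ2] = [30, 54, 35, 21]
r4 m[X2→φ5] = [1037472, 1089912, 1014240, 979580]
r4 m[X2→φ6] = [864560, 1634868, 1419936, 419820]
r4 m[X3→φ1] = [1, 1, 1, 1]
r5 m[φ0→X4] = [19, 22, 15, 11]
r5 m[φ0→X14] = [2462916, 7591908, 9024000, 5956164]
r5 m[φ1→X4] = [26, 18, 22, 20]
r5 m[φ1→X3] = [5064873, 5449224, 7714476, 6806415]
r5 m[φ2→X4] = [660, 792, 660, 691]
r5 m[φ2→X2] = [172912, 181652, 202848, 139940]
r5 m[φ3→X4] = [4, 3, 7, 5]
r5 m[φ4→X4] = [7, 8, 4, 3]
r5 m[φ5→X2] = [5, 9, 7, 3]
r5 m[φ6→X2] = [6, 6, 5, 7]
r5 m[X4→φ0] = [480480, 342144, 406560, 207300]
r5 m[X4→φ1] = [351120, 418176, 277200, 114015]
r5 m[X4→φ2] = [13832, 9504, 9240, 3300]
r5 m[X4→φ3] = [2282280, 2509056, 871200, 456060]
r5 m[X4→φ4] = [1304160, 940896, 1524600, 760100]
r5 m[X14→φ0] = [1, 1, 1, 1]
r5 m[X2→φ2] = [30, 54, 35, 21]
r5 m[X2→φ5] = [1037472, 1089912, 1014240, 979580]
r5 m[X2→φ6] = [864560, 1634868, 1419936, 419820]
r5 m[X3→φ1] = [1, 1, 1, 1]
r6 m[φ0→X4] = [19, 22, 15, 11]
r6 m[φ0→X14] = [2462916, 7591908, 9024000, 5956164]
r6 m[φ1→X4] = [26, 18, 22, 20]
r6 m[φ1→X3] = [5064873, 5449224, 7714476, 6806415]
r6 m[φ2→X4] = [660, 792, 660, 691]
r6 m[φ2→X2] = [172912, 181652, 202848, 139940]
r6 m[φ3→X4] = [4, 3, 7, 5]
r6 m[φ4→X4] = [7, 8, 4, 3]
r6 m[φ5→X2] = [5, 9, 7, 3]
r6 m[φ6→X2] = [6, 6, 5, 7]
r6 m[X4→φ0] = [480480, 342144, 406560, 207300]
r6 m[X4→φ1] = [351120, 418176, 277200, 114015]
r6 m[X4→φ2] = [13832, 9504, 9240, 3300]
r6 m[X4→φ3] = [2282280, 2509056, 871200, 456060]
r6 m[X4→φ4] = [1304160, 940896, 1524600, 760100]
r6 m[X14→φ0] = [1, 1, 1, 1]
r6 m[X2→φ2] = [30, 54, 35, 21]
r6 m[X2→φ5] = [1037472, 1089912, 1014240, 979580]
r6 m[X2→φ6] = [864560, 1634868, 1419936, 419820]
r6 m[X3→φ1] = [1, 1, 1, 1]
fixed point reached at round 6
b[X3] = ⊗ incoming = [5064873, 5449224, 7714476, 6806415]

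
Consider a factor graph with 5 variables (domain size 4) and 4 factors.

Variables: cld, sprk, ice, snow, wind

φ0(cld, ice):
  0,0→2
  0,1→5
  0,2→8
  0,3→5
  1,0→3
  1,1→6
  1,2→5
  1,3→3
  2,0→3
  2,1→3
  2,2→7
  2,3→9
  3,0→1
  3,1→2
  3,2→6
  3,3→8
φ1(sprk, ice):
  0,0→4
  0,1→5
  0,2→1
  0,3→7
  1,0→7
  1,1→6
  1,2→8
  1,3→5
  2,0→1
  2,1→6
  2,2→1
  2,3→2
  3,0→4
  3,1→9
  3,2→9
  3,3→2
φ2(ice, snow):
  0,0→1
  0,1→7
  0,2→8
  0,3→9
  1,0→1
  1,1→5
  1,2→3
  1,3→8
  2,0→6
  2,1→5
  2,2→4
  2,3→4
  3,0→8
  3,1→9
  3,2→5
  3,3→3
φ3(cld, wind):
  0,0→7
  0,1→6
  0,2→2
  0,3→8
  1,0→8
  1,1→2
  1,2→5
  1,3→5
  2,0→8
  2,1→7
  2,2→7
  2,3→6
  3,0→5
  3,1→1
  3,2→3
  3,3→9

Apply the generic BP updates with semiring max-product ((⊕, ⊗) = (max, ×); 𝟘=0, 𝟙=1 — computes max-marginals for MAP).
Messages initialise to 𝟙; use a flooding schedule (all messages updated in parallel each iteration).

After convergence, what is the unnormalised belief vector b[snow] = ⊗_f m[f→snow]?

b[snow] = [4032, 4536, 2520, 3456]

init: all messages = 𝟙 over 4 values
r1 m[φ0→cld] = [8, 6, 9, 8]
r1 m[φ0→ice] = [3, 6, 8, 9]
r1 m[φ1→sprk] = [7, 8, 6, 9]
r1 m[φ1→ice] = [7, 9, 9, 7]
r1 m[φ2→ice] = [9, 8, 6, 9]
r1 m[φ2→snow] = [8, 9, 8, 9]
r1 m[φ3→cld] = [8, 8, 8, 9]
r1 m[φ3→wind] = [8, 7, 7, 9]
r1 m[cld→φ0] = [1, 1, 1, 1]
r1 m[cld→φ3] = [1, 1, 1, 1]
r1 m[sprk→φ1] = [1, 1, 1, 1]
r1 m[ice→φ0] = [1, 1, 1, 1]
r1 m[ice→φ1] = [1, 1, 1, 1]
r1 m[ice→φ2] = [1, 1, 1, 1]
r1 m[snow→φ2] = [1, 1, 1, 1]
r1 m[wind→φ3] = [1, 1, 1, 1]
r2 m[φ0→cld] = [8, 6, 9, 8]
r2 m[φ0→ice] = [3, 6, 8, 9]
r2 m[φ1→sprk] = [7, 8, 6, 9]
r2 m[φ1→ice] = [7, 9, 9, 7]
r2 m[φ2→ice] = [9, 8, 6, 9]
r2 m[φ2→snow] = [8, 9, 8, 9]
r2 m[φ3→cld] = [8, 8, 8, 9]
r2 m[φ3→wind] = [8, 7, 7, 9]
r2 m[cld→φ0] = [8, 8, 8, 9]
r2 m[cld→φ3] = [8, 6, 9, 8]
r2 m[sprk→φ1] = [1, 1, 1, 1]
r2 m[ice→φ0] = [63, 72, 54, 63]
r2 m[ice→φ1] = [27, 48, 48, 81]
r2 m[ice→φ2] = [21, 54, 72, 63]
r2 m[snow→φ2] = [1, 1, 1, 1]
r2 m[wind→φ3] = [1, 1, 1, 1]
r3 m[φ0→cld] = [432, 432, 567, 504]
r3 m[φ0→ice] = [24, 48, 64, 72]
r3 m[φ1→sprk] = [567, 405, 288, 432]
r3 m[φ1→ice] = [7, 9, 9, 7]
r3 m[φ2→ice] = [9, 8, 6, 9]
r3 m[φ2→snow] = [504, 567, 315, 432]
r3 m[φ3→cld] = [8, 8, 8, 9]
r3 m[φ3→wind] = [72, 63, 63, 72]
r3 m[cld→φ0] = [8, 8, 8, 9]
r3 m[cld→φ3] = [8, 6, 9, 8]
r3 m[sprk→φ1] = [1, 1, 1, 1]
r3 m[ice→φ0] = [63, 72, 54, 63]
r3 m[ice→φ1] = [27, 48, 48, 81]
r3 m[ice→φ2] = [21, 54, 72, 63]
r3 m[snow→φ2] = [1, 1, 1, 1]
r3 m[wind→φ3] = [1, 1, 1, 1]
r4 m[φ0→cld] = [432, 432, 567, 504]
r4 m[φ0→ice] = [24, 48, 64, 72]
r4 m[φ1→sprk] = [567, 405, 288, 432]
r4 m[φ1→ice] = [7, 9, 9, 7]
r4 m[φ2→ice] = [9, 8, 6, 9]
r4 m[φ2→snow] = [504, 567, 315, 432]
r4 m[φ3→cld] = [8, 8, 8, 9]
r4 m[φ3→wind] = [72, 63, 63, 72]
r4 m[cld→φ0] = [8, 8, 8, 9]
r4 m[cld→φ3] = [432, 432, 567, 504]
r4 m[sprk→φ1] = [1, 1, 1, 1]
r4 m[ice→φ0] = [63, 72, 54, 63]
r4 m[ice→φ1] = [216, 384, 384, 648]
r4 m[ice→φ2] = [168, 432, 576, 504]
r4 m[snow→φ2] = [1, 1, 1, 1]
r4 m[wind→φ3] = [1, 1, 1, 1]
r5 m[φ0→cld] = [432, 432, 567, 504]
r5 m[φ0→ice] = [24, 48, 64, 72]
r5 m[φ1→sprk] = [4536, 3240, 2304, 3456]
r5 m[φ1→ice] = [7, 9, 9, 7]
r5 m[φ2→ice] = [9, 8, 6, 9]
r5 m[φ2→snow] = [4032, 4536, 2520, 3456]
r5 m[φ3→cld] = [8, 8, 8, 9]
r5 m[φ3→wind] = [4536, 3969, 3969, 4536]
r5 m[cld→φ0] = [8, 8, 8, 9]
r5 m[cld→φ3] = [432, 432, 567, 504]
r5 m[sprk→φ1] = [1, 1, 1, 1]
r5 m[ice→φ0] = [63, 72, 54, 63]
r5 m[ice→φ1] = [216, 384, 384, 648]
r5 m[ice→φ2] = [168, 432, 576, 504]
r5 m[snow→φ2] = [1, 1, 1, 1]
r5 m[wind→φ3] = [1, 1, 1, 1]
r6 m[φ0→cld] = [432, 432, 567, 504]
r6 m[φ0→ice] = [24, 48, 64, 72]
r6 m[φ1→sprk] = [4536, 3240, 2304, 3456]
r6 m[φ1→ice] = [7, 9, 9, 7]
r6 m[φ2→ice] = [9, 8, 6, 9]
r6 m[φ2→snow] = [4032, 4536, 2520, 3456]
r6 m[φ3→cld] = [8, 8, 8, 9]
r6 m[φ3→wind] = [4536, 3969, 3969, 4536]
r6 m[cld→φ0] = [8, 8, 8, 9]
r6 m[cld→φ3] = [432, 432, 567, 504]
r6 m[sprk→φ1] = [1, 1, 1, 1]
r6 m[ice→φ0] = [63, 72, 54, 63]
r6 m[ice→φ1] = [216, 384, 384, 648]
r6 m[ice→φ2] = [168, 432, 576, 504]
r6 m[snow→φ2] = [1, 1, 1, 1]
r6 m[wind→φ3] = [1, 1, 1, 1]
fixed point reached at round 6
b[snow] = ⊗ incoming = [4032, 4536, 2520, 3456]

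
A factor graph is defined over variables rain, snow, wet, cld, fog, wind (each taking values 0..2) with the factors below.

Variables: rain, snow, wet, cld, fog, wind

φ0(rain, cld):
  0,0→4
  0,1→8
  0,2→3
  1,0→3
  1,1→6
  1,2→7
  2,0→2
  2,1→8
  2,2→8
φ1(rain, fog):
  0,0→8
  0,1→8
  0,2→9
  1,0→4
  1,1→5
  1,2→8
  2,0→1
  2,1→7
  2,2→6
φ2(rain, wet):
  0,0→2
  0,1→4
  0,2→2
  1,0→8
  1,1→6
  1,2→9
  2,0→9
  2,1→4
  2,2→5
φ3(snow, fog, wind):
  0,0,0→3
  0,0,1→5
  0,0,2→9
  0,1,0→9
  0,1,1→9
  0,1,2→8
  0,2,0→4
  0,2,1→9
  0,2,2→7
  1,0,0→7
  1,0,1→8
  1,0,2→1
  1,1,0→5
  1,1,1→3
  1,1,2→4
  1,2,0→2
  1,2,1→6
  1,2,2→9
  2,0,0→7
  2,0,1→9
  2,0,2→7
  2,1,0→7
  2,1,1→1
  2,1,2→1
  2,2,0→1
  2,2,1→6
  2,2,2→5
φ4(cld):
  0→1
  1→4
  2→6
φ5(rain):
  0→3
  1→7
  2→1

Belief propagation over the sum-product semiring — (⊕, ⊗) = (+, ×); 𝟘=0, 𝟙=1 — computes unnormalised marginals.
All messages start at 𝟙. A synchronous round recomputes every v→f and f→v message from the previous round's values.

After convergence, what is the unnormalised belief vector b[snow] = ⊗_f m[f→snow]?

b[snow] = [5126970, 3675084, 3293349]

init: all messages = 𝟙 over 3 values
r1 m[φ0→rain] = [15, 16, 18]
r1 m[φ0→cld] = [9, 22, 18]
r1 m[φ1→rain] = [25, 17, 14]
r1 m[φ1→fog] = [13, 20, 23]
r1 m[φ2→rain] = [8, 23, 18]
r1 m[φ2→wet] = [19, 14, 16]
r1 m[φ3→snow] = [63, 45, 44]
r1 m[φ3→fog] = [56, 47, 49]
r1 m[φ3→wind] = [45, 56, 51]
r1 m[φ4→cld] = [1, 4, 6]
r1 m[φ5→rain] = [3, 7, 1]
r1 m[rain→φ0] = [1, 1, 1]
r1 m[rain→φ1] = [1, 1, 1]
r1 m[rain→φ2] = [1, 1, 1]
r1 m[rain→φ5] = [1, 1, 1]
r1 m[snow→φ3] = [1, 1, 1]
r1 m[wet→φ2] = [1, 1, 1]
r1 m[cld→φ0] = [1, 1, 1]
r1 m[cld→φ4] = [1, 1, 1]
r1 m[fog→φ1] = [1, 1, 1]
r1 m[fog→φ3] = [1, 1, 1]
r1 m[wind→φ3] = [1, 1, 1]
r2 m[φ0→rain] = [15, 16, 18]
r2 m[φ0→cld] = [9, 22, 18]
r2 m[φ1→rain] = [25, 17, 14]
r2 m[φ1→fog] = [13, 20, 23]
r2 m[φ2→rain] = [8, 23, 18]
r2 m[φ2→wet] = [19, 14, 16]
r2 m[φ3→snow] = [63, 45, 44]
r2 m[φ3→fog] = [56, 47, 49]
r2 m[φ3→wind] = [45, 56, 51]
r2 m[φ4→cld] = [1, 4, 6]
r2 m[φ5→rain] = [3, 7, 1]
r2 m[rain→φ0] = [600, 2737, 252]
r2 m[rain→φ1] = [360, 2576, 324]
r2 m[rain→φ2] = [1125, 1904, 252]
r2 m[rain→φ5] = [3000, 6256, 4536]
r2 m[snow→φ3] = [1, 1, 1]
r2 m[wet→φ2] = [1, 1, 1]
r2 m[cld→φ0] = [1, 4, 6]
r2 m[cld→φ4] = [9, 22, 18]
r2 m[fog→φ1] = [56, 47, 49]
r2 m[fog→φ3] = [13, 20, 23]
r2 m[wind→φ3] = [1, 1, 1]
r3 m[φ0→rain] = [54, 69, 82]
r3 m[φ0→cld] = [11115, 23238, 22975]
r3 m[φ1→rain] = [1265, 851, 679]
r3 m[φ1→fog] = [13508, 18028, 25792]
r3 m[φ2→rain] = [8, 23, 18]
r3 m[φ2→wet] = [19750, 16932, 20646]
r3 m[φ3→snow] = [1201, 839, 755]
r3 m[φ3→fog] = [56, 47, 49]
r3 m[φ3→wind] = [802, 1029, 964]
r3 m[φ4→cld] = [1, 4, 6]
r3 m[φ5→rain] = [3, 7, 1]
r3 m[rain→φ0] = [600, 2737, 252]
r3 m[rain→φ1] = [360, 2576, 324]
r3 m[rain→φ2] = [1125, 1904, 252]
r3 m[rain→φ5] = [3000, 6256, 4536]
r3 m[snow→φ3] = [1, 1, 1]
r3 m[wet→φ2] = [1, 1, 1]
r3 m[cld→φ0] = [1, 4, 6]
r3 m[cld→φ4] = [9, 22, 18]
r3 m[fog→φ1] = [56, 47, 49]
r3 m[fog→φ3] = [13, 20, 23]
r3 m[wind→φ3] = [1, 1, 1]
r4 m[φ0→rain] = [54, 69, 82]
r4 m[φ0→cld] = [11115, 23238, 22975]
r4 m[φ1→rain] = [1265, 851, 679]
r4 m[φ1→fog] = [13508, 18028, 25792]
r4 m[φ2→rain] = [8, 23, 18]
r4 m[φ2→wet] = [19750, 16932, 20646]
r4 m[φ3→snow] = [1201, 839, 755]
r4 m[φ3→fog] = [56, 47, 49]
r4 m[φ3→wind] = [802, 1029, 964]
r4 m[φ4→cld] = [1, 4, 6]
r4 m[φ5→rain] = [3, 7, 1]
r4 m[rain→φ0] = [30360, 137011, 12222]
r4 m[rain→φ1] = [1296, 11109, 1476]
r4 m[rain→φ2] = [204930, 411033, 55678]
r4 m[rain→φ5] = [546480, 1350537, 1002204]
r4 m[snow→φ3] = [1, 1, 1]
r4 m[wet→φ2] = [1, 1, 1]
r4 m[cld→φ0] = [1, 4, 6]
r4 m[cld→φ4] = [11115, 23238, 22975]
r4 m[fog→φ1] = [56, 47, 49]
r4 m[fog→φ3] = [13508, 18028, 25792]
r4 m[wind→φ3] = [1, 1, 1]
r5 m[φ0→rain] = [54, 69, 82]
r5 m[φ0→cld] = [556917, 1162722, 1147933]
r5 m[φ1→rain] = [1265, 851, 679]
r5 m[φ1→fog] = [56280, 76245, 109392]
r5 m[φ2→rain] = [8, 23, 18]
r5 m[φ2→wet] = [4199226, 3508630, 4387547]
r5 m[φ3→snow] = [1214204, 870928, 782440]
r5 m[φ3→fog] = [56, 47, 49]
r5 m[φ3→wind] = [788768, 1073172, 1005632]
r5 m[φ4→cld] = [1, 4, 6]
r5 m[φ5→rain] = [3, 7, 1]
r5 m[rain→φ0] = [30360, 137011, 12222]
r5 m[rain→φ1] = [1296, 11109, 1476]
r5 m[rain→φ2] = [204930, 411033, 55678]
r5 m[rain→φ5] = [546480, 1350537, 1002204]
r5 m[snow→φ3] = [1, 1, 1]
r5 m[wet→φ2] = [1, 1, 1]
r5 m[cld→φ0] = [1, 4, 6]
r5 m[cld→φ4] = [11115, 23238, 22975]
r5 m[fog→φ1] = [56, 47, 49]
r5 m[fog→φ3] = [13508, 18028, 25792]
r5 m[wind→φ3] = [1, 1, 1]
r6 m[φ0→rain] = [54, 69, 82]
r6 m[φ0→cld] = [556917, 1162722, 1147933]
r6 m[φ1→rain] = [1265, 851, 679]
r6 m[φ1→fog] = [56280, 76245, 109392]
r6 m[φ2→rain] = [8, 23, 18]
r6 m[φ2→wet] = [4199226, 3508630, 4387547]
r6 m[φ3→snow] = [1214204, 870928, 782440]
r6 m[φ3→fog] = [56, 47, 49]
r6 m[φ3→wind] = [788768, 1073172, 1005632]
r6 m[φ4→cld] = [1, 4, 6]
r6 m[φ5→rain] = [3, 7, 1]
r6 m[rain→φ0] = [30360, 137011, 12222]
r6 m[rain→φ1] = [1296, 11109, 1476]
r6 m[rain→φ2] = [204930, 411033, 55678]
r6 m[rain→φ5] = [546480, 1350537, 1002204]
r6 m[snow→φ3] = [1, 1, 1]
r6 m[wet→φ2] = [1, 1, 1]
r6 m[cld→φ0] = [1, 4, 6]
r6 m[cld→φ4] = [556917, 1162722, 1147933]
r6 m[fog→φ1] = [56, 47, 49]
r6 m[fog→φ3] = [56280, 76245, 109392]
r6 m[wind→φ3] = [1, 1, 1]
r7 m[φ0→rain] = [54, 69, 82]
r7 m[φ0→cld] = [556917, 1162722, 1147933]
r7 m[φ1→rain] = [1265, 851, 679]
r7 m[φ1→fog] = [56280, 76245, 109392]
r7 m[φ2→rain] = [8, 23, 18]
r7 m[φ2→wet] = [4199226, 3508630, 4387547]
r7 m[φ3→snow] = [5126970, 3675084, 3293349]
r7 m[φ3→fog] = [56, 47, 49]
r7 m[φ3→wind] = [3323649, 4526577, 4245177]
r7 m[φ4→cld] = [1, 4, 6]
r7 m[φ5→rain] = [3, 7, 1]
r7 m[rain→φ0] = [30360, 137011, 12222]
r7 m[rain→φ1] = [1296, 11109, 1476]
r7 m[rain→φ2] = [204930, 411033, 55678]
r7 m[rain→φ5] = [546480, 1350537, 1002204]
r7 m[snow→φ3] = [1, 1, 1]
r7 m[wet→φ2] = [1, 1, 1]
r7 m[cld→φ0] = [1, 4, 6]
r7 m[cld→φ4] = [556917, 1162722, 1147933]
r7 m[fog→φ1] = [56, 47, 49]
r7 m[fog→φ3] = [56280, 76245, 109392]
r7 m[wind→φ3] = [1, 1, 1]
r8 m[φ0→rain] = [54, 69, 82]
r8 m[φ0→cld] = [556917, 1162722, 1147933]
r8 m[φ1→rain] = [1265, 851, 679]
r8 m[φ1→fog] = [56280, 76245, 109392]
r8 m[φ2→rain] = [8, 23, 18]
r8 m[φ2→wet] = [4199226, 3508630, 4387547]
r8 m[φ3→snow] = [5126970, 3675084, 3293349]
r8 m[φ3→fog] = [56, 47, 49]
r8 m[φ3→wind] = [3323649, 4526577, 4245177]
r8 m[φ4→cld] = [1, 4, 6]
r8 m[φ5→rain] = [3, 7, 1]
r8 m[rain→φ0] = [30360, 137011, 12222]
r8 m[rain→φ1] = [1296, 11109, 1476]
r8 m[rain→φ2] = [204930, 411033, 55678]
r8 m[rain→φ5] = [546480, 1350537, 1002204]
r8 m[snow→φ3] = [1, 1, 1]
r8 m[wet→φ2] = [1, 1, 1]
r8 m[cld→φ0] = [1, 4, 6]
r8 m[cld→φ4] = [556917, 1162722, 1147933]
r8 m[fog→φ1] = [56, 47, 49]
r8 m[fog→φ3] = [56280, 76245, 109392]
r8 m[wind→φ3] = [1, 1, 1]
fixed point reached at round 8
b[snow] = ⊗ incoming = [5126970, 3675084, 3293349]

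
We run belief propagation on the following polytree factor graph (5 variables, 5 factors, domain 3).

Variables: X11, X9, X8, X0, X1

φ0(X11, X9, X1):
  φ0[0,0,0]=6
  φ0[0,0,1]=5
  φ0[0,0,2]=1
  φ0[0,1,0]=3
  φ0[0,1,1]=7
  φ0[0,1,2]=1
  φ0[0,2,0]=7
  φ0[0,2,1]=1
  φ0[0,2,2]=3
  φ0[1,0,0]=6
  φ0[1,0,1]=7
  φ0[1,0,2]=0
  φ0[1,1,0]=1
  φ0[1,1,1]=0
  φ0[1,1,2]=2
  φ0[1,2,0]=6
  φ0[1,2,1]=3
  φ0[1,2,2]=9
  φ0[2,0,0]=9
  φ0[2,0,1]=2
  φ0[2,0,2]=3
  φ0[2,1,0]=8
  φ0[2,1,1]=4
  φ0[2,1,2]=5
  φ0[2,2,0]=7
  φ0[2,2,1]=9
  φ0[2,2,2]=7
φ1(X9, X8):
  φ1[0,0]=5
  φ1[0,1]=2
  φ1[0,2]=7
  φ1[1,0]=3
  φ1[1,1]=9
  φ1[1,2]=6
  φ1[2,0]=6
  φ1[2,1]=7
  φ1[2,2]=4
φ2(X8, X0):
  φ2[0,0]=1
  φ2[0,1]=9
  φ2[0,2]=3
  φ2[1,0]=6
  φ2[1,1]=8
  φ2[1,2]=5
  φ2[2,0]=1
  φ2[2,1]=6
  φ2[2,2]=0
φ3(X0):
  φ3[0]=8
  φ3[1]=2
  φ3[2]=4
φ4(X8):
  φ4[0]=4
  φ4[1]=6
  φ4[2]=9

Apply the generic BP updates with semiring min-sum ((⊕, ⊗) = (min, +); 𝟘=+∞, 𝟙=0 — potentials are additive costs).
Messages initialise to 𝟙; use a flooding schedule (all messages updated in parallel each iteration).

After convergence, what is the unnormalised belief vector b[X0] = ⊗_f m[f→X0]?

init: all messages = 𝟙 over 3 values
r1 m[φ0→X11] = [1, 0, 2]
r1 m[φ0→X9] = [0, 0, 1]
r1 m[φ0→X1] = [1, 0, 0]
r1 m[φ1→X9] = [2, 3, 4]
r1 m[φ1→X8] = [3, 2, 4]
r1 m[φ2→X8] = [1, 5, 0]
r1 m[φ2→X0] = [1, 6, 0]
r1 m[φ3→X0] = [8, 2, 4]
r1 m[φ4→X8] = [4, 6, 9]
r1 m[X11→φ0] = [0, 0, 0]
r1 m[X9→φ0] = [0, 0, 0]
r1 m[X9→φ1] = [0, 0, 0]
r1 m[X8→φ1] = [0, 0, 0]
r1 m[X8→φ2] = [0, 0, 0]
r1 m[X8→φ4] = [0, 0, 0]
r1 m[X0→φ2] = [0, 0, 0]
r1 m[X0→φ3] = [0, 0, 0]
r1 m[X1→φ0] = [0, 0, 0]
r2 m[φ0→X11] = [1, 0, 2]
r2 m[φ0→X9] = [0, 0, 1]
r2 m[φ0→X1] = [1, 0, 0]
r2 m[φ1→X9] = [2, 3, 4]
r2 m[φ1→X8] = [3, 2, 4]
r2 m[φ2→X8] = [1, 5, 0]
r2 m[φ2→X0] = [1, 6, 0]
r2 m[φ3→X0] = [8, 2, 4]
r2 m[φ4→X8] = [4, 6, 9]
r2 m[X11→φ0] = [0, 0, 0]
r2 m[X9→φ0] = [2, 3, 4]
r2 m[X9→φ1] = [0, 0, 1]
r2 m[X8→φ1] = [5, 11, 9]
r2 m[X8→φ2] = [7, 8, 13]
r2 m[X8→φ4] = [4, 7, 4]
r2 m[X0→φ2] = [8, 2, 4]
r2 m[X0→φ3] = [1, 6, 0]
r2 m[X1→φ0] = [0, 0, 0]
r3 m[φ0→X11] = [3, 2, 4]
r3 m[φ0→X9] = [0, 0, 1]
r3 m[φ0→X1] = [4, 3, 2]
r3 m[φ1→X9] = [10, 8, 11]
r3 m[φ1→X8] = [3, 2, 5]
r3 m[φ2→X8] = [7, 9, 4]
r3 m[φ2→X0] = [8, 16, 10]
r3 m[φ3→X0] = [8, 2, 4]
r3 m[φ4→X8] = [4, 6, 9]
r3 m[X11→φ0] = [0, 0, 0]
r3 m[X9→φ0] = [2, 3, 4]
r3 m[X9→φ1] = [0, 0, 1]
r3 m[X8→φ1] = [5, 11, 9]
r3 m[X8→φ2] = [7, 8, 13]
r3 m[X8→φ4] = [4, 7, 4]
r3 m[X0→φ2] = [8, 2, 4]
r3 m[X0→φ3] = [1, 6, 0]
r3 m[X1→φ0] = [0, 0, 0]
r4 m[φ0→X11] = [3, 2, 4]
r4 m[φ0→X9] = [0, 0, 1]
r4 m[φ0→X1] = [4, 3, 2]
r4 m[φ1→X9] = [10, 8, 11]
r4 m[φ1→X8] = [3, 2, 5]
r4 m[φ2→X8] = [7, 9, 4]
r4 m[φ2→X0] = [8, 16, 10]
r4 m[φ3→X0] = [8, 2, 4]
r4 m[φ4→X8] = [4, 6, 9]
r4 m[X11→φ0] = [0, 0, 0]
r4 m[X9→φ0] = [10, 8, 11]
r4 m[X9→φ1] = [0, 0, 1]
r4 m[X8→φ1] = [11, 15, 13]
r4 m[X8→φ2] = [7, 8, 14]
r4 m[X8→φ4] = [10, 11, 9]
r4 m[X0→φ2] = [8, 2, 4]
r4 m[X0→φ3] = [8, 16, 10]
r4 m[X1→φ0] = [0, 0, 0]
r5 m[φ0→X11] = [9, 8, 12]
r5 m[φ0→X9] = [0, 0, 1]
r5 m[φ0→X1] = [9, 8, 9]
r5 m[φ1→X9] = [16, 14, 17]
r5 m[φ1→X8] = [3, 2, 5]
r5 m[φ2→X8] = [7, 9, 4]
r5 m[φ2→X0] = [8, 16, 10]
r5 m[φ3→X0] = [8, 2, 4]
r5 m[φ4→X8] = [4, 6, 9]
r5 m[X11→φ0] = [0, 0, 0]
r5 m[X9→φ0] = [10, 8, 11]
r5 m[X9→φ1] = [0, 0, 1]
r5 m[X8→φ1] = [11, 15, 13]
r5 m[X8→φ2] = [7, 8, 14]
r5 m[X8→φ4] = [10, 11, 9]
r5 m[X0→φ2] = [8, 2, 4]
r5 m[X0→φ3] = [8, 16, 10]
r5 m[X1→φ0] = [0, 0, 0]
r6 m[φ0→X11] = [9, 8, 12]
r6 m[φ0→X9] = [0, 0, 1]
r6 m[φ0→X1] = [9, 8, 9]
r6 m[φ1→X9] = [16, 14, 17]
r6 m[φ1→X8] = [3, 2, 5]
r6 m[φ2→X8] = [7, 9, 4]
r6 m[φ2→X0] = [8, 16, 10]
r6 m[φ3→X0] = [8, 2, 4]
r6 m[φ4→X8] = [4, 6, 9]
r6 m[X11→φ0] = [0, 0, 0]
r6 m[X9→φ0] = [16, 14, 17]
r6 m[X9→φ1] = [0, 0, 1]
r6 m[X8→φ1] = [11, 15, 13]
r6 m[X8→φ2] = [7, 8, 14]
r6 m[X8→φ4] = [10, 11, 9]
r6 m[X0→φ2] = [8, 2, 4]
r6 m[X0→φ3] = [8, 16, 10]
r6 m[X1→φ0] = [0, 0, 0]
r7 m[φ0→X11] = [15, 14, 18]
r7 m[φ0→X9] = [0, 0, 1]
r7 m[φ0→X1] = [15, 14, 15]
r7 m[φ1→X9] = [16, 14, 17]
r7 m[φ1→X8] = [3, 2, 5]
r7 m[φ2→X8] = [7, 9, 4]
r7 m[φ2→X0] = [8, 16, 10]
r7 m[φ3→X0] = [8, 2, 4]
r7 m[φ4→X8] = [4, 6, 9]
r7 m[X11→φ0] = [0, 0, 0]
r7 m[X9→φ0] = [16, 14, 17]
r7 m[X9→φ1] = [0, 0, 1]
r7 m[X8→φ1] = [11, 15, 13]
r7 m[X8→φ2] = [7, 8, 14]
r7 m[X8→φ4] = [10, 11, 9]
r7 m[X0→φ2] = [8, 2, 4]
r7 m[X0→φ3] = [8, 16, 10]
r7 m[X1→φ0] = [0, 0, 0]
r8 m[φ0→X11] = [15, 14, 18]
r8 m[φ0→X9] = [0, 0, 1]
r8 m[φ0→X1] = [15, 14, 15]
r8 m[φ1→X9] = [16, 14, 17]
r8 m[φ1→X8] = [3, 2, 5]
r8 m[φ2→X8] = [7, 9, 4]
r8 m[φ2→X0] = [8, 16, 10]
r8 m[φ3→X0] = [8, 2, 4]
r8 m[φ4→X8] = [4, 6, 9]
r8 m[X11→φ0] = [0, 0, 0]
r8 m[X9→φ0] = [16, 14, 17]
r8 m[X9→φ1] = [0, 0, 1]
r8 m[X8→φ1] = [11, 15, 13]
r8 m[X8→φ2] = [7, 8, 14]
r8 m[X8→φ4] = [10, 11, 9]
r8 m[X0→φ2] = [8, 2, 4]
r8 m[X0→φ3] = [8, 16, 10]
r8 m[X1→φ0] = [0, 0, 0]
fixed point reached at round 8
b[X0] = ⊗ incoming = [16, 18, 14]

b[X0] = [16, 18, 14]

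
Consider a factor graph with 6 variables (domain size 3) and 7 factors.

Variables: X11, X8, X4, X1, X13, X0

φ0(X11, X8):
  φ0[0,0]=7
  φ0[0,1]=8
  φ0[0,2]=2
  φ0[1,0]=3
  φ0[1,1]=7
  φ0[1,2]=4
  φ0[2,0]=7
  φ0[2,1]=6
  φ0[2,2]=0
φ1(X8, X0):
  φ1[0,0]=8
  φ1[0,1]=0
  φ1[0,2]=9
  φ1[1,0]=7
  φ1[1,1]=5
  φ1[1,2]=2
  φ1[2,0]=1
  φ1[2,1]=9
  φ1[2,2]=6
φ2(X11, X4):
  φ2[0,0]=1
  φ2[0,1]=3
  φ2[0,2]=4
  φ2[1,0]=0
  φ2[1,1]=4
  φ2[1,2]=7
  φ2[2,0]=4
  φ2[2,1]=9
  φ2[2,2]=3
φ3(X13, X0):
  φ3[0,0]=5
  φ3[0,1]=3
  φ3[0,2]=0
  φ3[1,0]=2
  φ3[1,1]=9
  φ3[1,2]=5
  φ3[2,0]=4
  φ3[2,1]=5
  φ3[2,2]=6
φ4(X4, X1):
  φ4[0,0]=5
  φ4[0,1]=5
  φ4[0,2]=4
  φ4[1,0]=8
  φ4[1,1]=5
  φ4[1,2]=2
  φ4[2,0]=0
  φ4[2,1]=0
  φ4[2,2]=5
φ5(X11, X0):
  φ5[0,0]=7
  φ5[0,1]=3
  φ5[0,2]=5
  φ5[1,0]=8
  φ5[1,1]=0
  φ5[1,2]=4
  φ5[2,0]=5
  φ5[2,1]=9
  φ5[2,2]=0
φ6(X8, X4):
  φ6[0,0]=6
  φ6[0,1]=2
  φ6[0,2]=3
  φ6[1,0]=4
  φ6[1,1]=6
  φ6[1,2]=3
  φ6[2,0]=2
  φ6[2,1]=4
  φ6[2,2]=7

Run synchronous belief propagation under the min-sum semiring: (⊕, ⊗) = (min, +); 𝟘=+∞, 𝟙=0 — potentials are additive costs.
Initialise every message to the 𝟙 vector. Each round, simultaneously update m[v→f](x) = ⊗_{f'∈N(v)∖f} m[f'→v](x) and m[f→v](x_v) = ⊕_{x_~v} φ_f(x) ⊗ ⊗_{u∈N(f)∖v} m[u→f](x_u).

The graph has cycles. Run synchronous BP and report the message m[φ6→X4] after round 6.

message @ round 6 = [11, 8, 9]

init: all messages = 𝟙 over 3 values
r1 m[φ0→X11] = [2, 3, 0]
r1 m[φ0→X8] = [3, 6, 0]
r1 m[φ1→X8] = [0, 2, 1]
r1 m[φ1→X0] = [1, 0, 2]
r1 m[φ2→X11] = [1, 0, 3]
r1 m[φ2→X4] = [0, 3, 3]
r1 m[φ3→X13] = [0, 2, 4]
r1 m[φ3→X0] = [2, 3, 0]
r1 m[φ4→X4] = [4, 2, 0]
r1 m[φ4→X1] = [0, 0, 2]
r1 m[φ5→X11] = [3, 0, 0]
r1 m[φ5→X0] = [5, 0, 0]
r1 m[φ6→X8] = [2, 3, 2]
r1 m[φ6→X4] = [2, 2, 3]
r1 m[X11→φ0] = [0, 0, 0]
r1 m[X11→φ2] = [0, 0, 0]
r1 m[X11→φ5] = [0, 0, 0]
r1 m[X8→φ0] = [0, 0, 0]
r1 m[X8→φ1] = [0, 0, 0]
r1 m[X8→φ6] = [0, 0, 0]
r1 m[X4→φ2] = [0, 0, 0]
r1 m[X4→φ4] = [0, 0, 0]
r1 m[X4→φ6] = [0, 0, 0]
r1 m[X1→φ4] = [0, 0, 0]
r1 m[X13→φ3] = [0, 0, 0]
r1 m[X0→φ1] = [0, 0, 0]
r1 m[X0→φ3] = [0, 0, 0]
r1 m[X0→φ5] = [0, 0, 0]
r2 m[φ0→X11] = [2, 3, 0]
r2 m[φ0→X8] = [3, 6, 0]
r2 m[φ1→X8] = [0, 2, 1]
r2 m[φ1→X0] = [1, 0, 2]
r2 m[φ2→X11] = [1, 0, 3]
r2 m[φ2→X4] = [0, 3, 3]
r2 m[φ3→X13] = [0, 2, 4]
r2 m[φ3→X0] = [2, 3, 0]
r2 m[φ4→X4] = [4, 2, 0]
r2 m[φ4→X1] = [0, 0, 2]
r2 m[φ5→X11] = [3, 0, 0]
r2 m[φ5→X0] = [5, 0, 0]
r2 m[φ6→X8] = [2, 3, 2]
r2 m[φ6→X4] = [2, 2, 3]
r2 m[X11→φ0] = [4, 0, 3]
r2 m[X11→φ2] = [5, 3, 0]
r2 m[X11→φ5] = [3, 3, 3]
r2 m[X8→φ0] = [2, 5, 3]
r2 m[X8→φ1] = [5, 9, 2]
r2 m[X8→φ6] = [3, 8, 1]
r2 m[X4→φ2] = [6, 4, 3]
r2 m[X4→φ4] = [2, 5, 6]
r2 m[X4→φ6] = [4, 5, 3]
r2 m[X1→φ4] = [0, 0, 0]
r2 m[X13→φ3] = [0, 0, 0]
r2 m[X0→φ1] = [7, 3, 0]
r2 m[X0→φ3] = [6, 0, 2]
r2 m[X0→φ5] = [3, 3, 2]
r3 m[φ0→X11] = [5, 5, 3]
r3 m[φ0→X8] = [3, 7, 3]
r3 m[φ1→X8] = [3, 2, 6]
r3 m[φ1→X0] = [3, 5, 8]
r3 m[φ2→X11] = [7, 6, 6]
r3 m[φ2→X4] = [3, 7, 3]
r3 m[φ3→X13] = [2, 7, 5]
r3 m[φ3→X0] = [2, 3, 0]
r3 m[φ4→X4] = [4, 2, 0]
r3 m[φ4→X1] = [6, 6, 6]
r3 m[φ5→X11] = [6, 3, 2]
r3 m[φ5→X0] = [8, 3, 3]
r3 m[φ6→X8] = [6, 6, 6]
r3 m[φ6→X4] = [3, 5, 6]
r3 m[X11→φ0] = [4, 0, 3]
r3 m[X11→φ2] = [5, 3, 0]
r3 m[X11→φ5] = [3, 3, 3]
r3 m[X8→φ0] = [2, 5, 3]
r3 m[X8→φ1] = [5, 9, 2]
r3 m[X8→φ6] = [3, 8, 1]
r3 m[X4→φ2] = [6, 4, 3]
r3 m[X4→φ4] = [2, 5, 6]
r3 m[X4→φ6] = [4, 5, 3]
r3 m[X1→φ4] = [0, 0, 0]
r3 m[X13→φ3] = [0, 0, 0]
r3 m[X0→φ1] = [7, 3, 0]
r3 m[X0→φ3] = [6, 0, 2]
r3 m[X0→φ5] = [3, 3, 2]
r4 m[φ0→X11] = [5, 5, 3]
r4 m[φ0→X8] = [3, 7, 3]
r4 m[φ1→X8] = [3, 2, 6]
r4 m[φ1→X0] = [3, 5, 8]
r4 m[φ2→X11] = [7, 6, 6]
r4 m[φ2→X4] = [3, 7, 3]
r4 m[φ3→X13] = [2, 7, 5]
r4 m[φ3→X0] = [2, 3, 0]
r4 m[φ4→X4] = [4, 2, 0]
r4 m[φ4→X1] = [6, 6, 6]
r4 m[φ5→X11] = [6, 3, 2]
r4 m[φ5→X0] = [8, 3, 3]
r4 m[φ6→X8] = [6, 6, 6]
r4 m[φ6→X4] = [3, 5, 6]
r4 m[X11→φ0] = [13, 9, 8]
r4 m[X11→φ2] = [11, 8, 5]
r4 m[X11→φ5] = [12, 11, 9]
r4 m[X8→φ0] = [9, 8, 12]
r4 m[X8→φ1] = [9, 13, 9]
r4 m[X8→φ6] = [6, 9, 9]
r4 m[X4→φ2] = [7, 7, 6]
r4 m[X4→φ4] = [6, 12, 9]
r4 m[X4→φ6] = [7, 9, 3]
r4 m[X1→φ4] = [0, 0, 0]
r4 m[X13→φ3] = [0, 0, 0]
r4 m[X0→φ1] = [10, 6, 3]
r4 m[X0→φ3] = [11, 8, 11]
r4 m[X0→φ5] = [5, 8, 8]
r5 m[φ0→X11] = [14, 12, 12]
r5 m[φ0→X8] = [12, 14, 8]
r5 m[φ1→X8] = [6, 5, 9]
r5 m[φ1→X0] = [10, 9, 15]
r5 m[φ2→X11] = [8, 7, 9]
r5 m[φ2→X4] = [8, 12, 8]
r5 m[φ3→X13] = [11, 13, 13]
r5 m[φ3→X0] = [2, 3, 0]
r5 m[φ4→X4] = [4, 2, 0]
r5 m[φ4→X1] = [9, 9, 10]
r5 m[φ5→X11] = [11, 8, 8]
r5 m[φ5→X0] = [14, 11, 9]
r5 m[φ6→X8] = [6, 6, 9]
r5 m[φ6→X4] = [11, 8, 9]
r5 m[X11→φ0] = [13, 9, 8]
r5 m[X11→φ2] = [11, 8, 5]
r5 m[X11→φ5] = [12, 11, 9]
r5 m[X8→φ0] = [9, 8, 12]
r5 m[X8→φ1] = [9, 13, 9]
r5 m[X8→φ6] = [6, 9, 9]
r5 m[X4→φ2] = [7, 7, 6]
r5 m[X4→φ4] = [6, 12, 9]
r5 m[X4→φ6] = [7, 9, 3]
r5 m[X1→φ4] = [0, 0, 0]
r5 m[X13→φ3] = [0, 0, 0]
r5 m[X0→φ1] = [10, 6, 3]
r5 m[X0→φ3] = [11, 8, 11]
r5 m[X0→φ5] = [5, 8, 8]
r6 m[φ0→X11] = [14, 12, 12]
r6 m[φ0→X8] = [12, 14, 8]
r6 m[φ1→X8] = [6, 5, 9]
r6 m[φ1→X0] = [10, 9, 15]
r6 m[φ2→X11] = [8, 7, 9]
r6 m[φ2→X4] = [8, 12, 8]
r6 m[φ3→X13] = [11, 13, 13]
r6 m[φ3→X0] = [2, 3, 0]
r6 m[φ4→X4] = [4, 2, 0]
r6 m[φ4→X1] = [9, 9, 10]
r6 m[φ5→X11] = [11, 8, 8]
r6 m[φ5→X0] = [14, 11, 9]
r6 m[φ6→X8] = [6, 6, 9]
r6 m[φ6→X4] = [11, 8, 9]
r6 m[X11→φ0] = [19, 15, 17]
r6 m[X11→φ2] = [25, 20, 20]
r6 m[X11→φ5] = [22, 19, 21]
r6 m[X8→φ0] = [12, 11, 18]
r6 m[X8→φ1] = [18, 20, 17]
r6 m[X8→φ6] = [18, 19, 17]
r6 m[X4→φ2] = [15, 10, 9]
r6 m[X4→φ4] = [19, 20, 17]
r6 m[X4→φ6] = [12, 14, 8]
r6 m[X1→φ4] = [0, 0, 0]
r6 m[X13→φ3] = [0, 0, 0]
r6 m[X0→φ1] = [16, 14, 9]
r6 m[X0→φ3] = [24, 20, 24]
r6 m[X0→φ5] = [12, 12, 15]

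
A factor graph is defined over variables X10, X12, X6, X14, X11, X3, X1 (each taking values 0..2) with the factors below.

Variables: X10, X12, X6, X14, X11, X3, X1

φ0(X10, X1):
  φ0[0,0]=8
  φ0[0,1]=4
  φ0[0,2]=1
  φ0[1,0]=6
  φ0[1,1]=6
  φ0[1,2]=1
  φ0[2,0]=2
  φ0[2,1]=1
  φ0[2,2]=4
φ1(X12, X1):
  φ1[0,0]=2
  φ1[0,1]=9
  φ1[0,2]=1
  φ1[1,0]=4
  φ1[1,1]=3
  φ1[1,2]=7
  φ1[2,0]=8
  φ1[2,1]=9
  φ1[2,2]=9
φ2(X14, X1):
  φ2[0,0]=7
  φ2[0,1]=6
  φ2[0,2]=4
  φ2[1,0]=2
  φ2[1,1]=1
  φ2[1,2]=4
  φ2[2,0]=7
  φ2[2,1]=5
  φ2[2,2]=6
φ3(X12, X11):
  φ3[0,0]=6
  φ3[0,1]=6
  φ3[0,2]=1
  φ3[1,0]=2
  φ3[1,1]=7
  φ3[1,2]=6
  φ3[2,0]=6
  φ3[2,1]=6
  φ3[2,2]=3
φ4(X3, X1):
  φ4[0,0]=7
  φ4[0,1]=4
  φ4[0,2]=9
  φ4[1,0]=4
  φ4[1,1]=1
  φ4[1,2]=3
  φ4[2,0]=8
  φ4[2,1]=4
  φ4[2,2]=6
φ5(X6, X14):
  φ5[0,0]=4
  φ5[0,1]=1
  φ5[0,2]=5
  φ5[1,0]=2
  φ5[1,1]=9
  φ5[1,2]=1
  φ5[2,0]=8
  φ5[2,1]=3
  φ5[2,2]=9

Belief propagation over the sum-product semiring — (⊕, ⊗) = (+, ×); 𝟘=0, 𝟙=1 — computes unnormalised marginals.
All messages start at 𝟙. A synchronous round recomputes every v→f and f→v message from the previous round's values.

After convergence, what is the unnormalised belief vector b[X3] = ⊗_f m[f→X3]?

init: all messages = 𝟙 over 3 values
r1 m[φ0→X10] = [13, 13, 7]
r1 m[φ0→X1] = [16, 11, 6]
r1 m[φ1→X12] = [12, 14, 26]
r1 m[φ1→X1] = [14, 21, 17]
r1 m[φ2→X14] = [17, 7, 18]
r1 m[φ2→X1] = [16, 12, 14]
r1 m[φ3→X12] = [13, 15, 15]
r1 m[φ3→X11] = [14, 19, 10]
r1 m[φ4→X3] = [20, 8, 18]
r1 m[φ4→X1] = [19, 9, 18]
r1 m[φ5→X6] = [10, 12, 20]
r1 m[φ5→X14] = [14, 13, 15]
r1 m[X10→φ0] = [1, 1, 1]
r1 m[X12→φ1] = [1, 1, 1]
r1 m[X12→φ3] = [1, 1, 1]
r1 m[X6→φ5] = [1, 1, 1]
r1 m[X14→φ2] = [1, 1, 1]
r1 m[X14→φ5] = [1, 1, 1]
r1 m[X11→φ3] = [1, 1, 1]
r1 m[X3→φ4] = [1, 1, 1]
r1 m[X1→φ0] = [1, 1, 1]
r1 m[X1→φ1] = [1, 1, 1]
r1 m[X1→φ2] = [1, 1, 1]
r1 m[X1→φ4] = [1, 1, 1]
r2 m[φ0→X10] = [13, 13, 7]
r2 m[φ0→X1] = [16, 11, 6]
r2 m[φ1→X12] = [12, 14, 26]
r2 m[φ1→X1] = [14, 21, 17]
r2 m[φ2→X14] = [17, 7, 18]
r2 m[φ2→X1] = [16, 12, 14]
r2 m[φ3→X12] = [13, 15, 15]
r2 m[φ3→X11] = [14, 19, 10]
r2 m[φ4→X3] = [20, 8, 18]
r2 m[φ4→X1] = [19, 9, 18]
r2 m[φ5→X6] = [10, 12, 20]
r2 m[φ5→X14] = [14, 13, 15]
r2 m[X10→φ0] = [1, 1, 1]
r2 m[X12→φ1] = [13, 15, 15]
r2 m[X12→φ3] = [12, 14, 26]
r2 m[X6→φ5] = [1, 1, 1]
r2 m[X14→φ2] = [14, 13, 15]
r2 m[X14→φ5] = [17, 7, 18]
r2 m[X11→φ3] = [1, 1, 1]
r2 m[X3→φ4] = [1, 1, 1]
r2 m[X1→φ0] = [4256, 2268, 4284]
r2 m[X1→φ1] = [4864, 1188, 1512]
r2 m[X1→φ2] = [4256, 2079, 1836]
r2 m[X1→φ4] = [3584, 2772, 1428]
r3 m[φ0→X10] = [47404, 43428, 27916]
r3 m[φ0→X1] = [16, 11, 6]
r3 m[φ1→X12] = [21932, 33604, 63212]
r3 m[φ1→X1] = [206, 297, 253]
r3 m[φ2→X14] = [49610, 17935, 51203]
r3 m[φ2→X1] = [229, 172, 198]
r3 m[φ3→X12] = [13, 15, 15]
r3 m[φ3→X11] = [256, 326, 174]
r3 m[φ4→X3] = [49028, 21392, 48328]
r3 m[φ4→X1] = [19, 9, 18]
r3 m[φ5→X6] = [165, 115, 319]
r3 m[φ5→X14] = [14, 13, 15]
r3 m[X10→φ0] = [1, 1, 1]
r3 m[X12→φ1] = [13, 15, 15]
r3 m[X12→φ3] = [12, 14, 26]
r3 m[X6→φ5] = [1, 1, 1]
r3 m[X14→φ2] = [14, 13, 15]
r3 m[X14→φ5] = [17, 7, 18]
r3 m[X11→φ3] = [1, 1, 1]
r3 m[X3→φ4] = [1, 1, 1]
r3 m[X1→φ0] = [4256, 2268, 4284]
r3 m[X1→φ1] = [4864, 1188, 1512]
r3 m[X1→φ2] = [4256, 2079, 1836]
r3 m[X1→φ4] = [3584, 2772, 1428]
r4 m[φ0→X10] = [47404, 43428, 27916]
r4 m[φ0→X1] = [16, 11, 6]
r4 m[φ1→X12] = [21932, 33604, 63212]
r4 m[φ1→X1] = [206, 297, 253]
r4 m[φ2→X14] = [49610, 17935, 51203]
r4 m[φ2→X1] = [229, 172, 198]
r4 m[φ3→X12] = [13, 15, 15]
r4 m[φ3→X11] = [256, 326, 174]
r4 m[φ4→X3] = [49028, 21392, 48328]
r4 m[φ4→X1] = [19, 9, 18]
r4 m[φ5→X6] = [165, 115, 319]
r4 m[φ5→X14] = [14, 13, 15]
r4 m[X10→φ0] = [1, 1, 1]
r4 m[X12→φ1] = [13, 15, 15]
r4 m[X12→φ3] = [21932, 33604, 63212]
r4 m[X6→φ5] = [1, 1, 1]
r4 m[X14→φ2] = [14, 13, 15]
r4 m[X14→φ5] = [49610, 17935, 51203]
r4 m[X11→φ3] = [1, 1, 1]
r4 m[X3→φ4] = [1, 1, 1]
r4 m[X1→φ0] = [896306, 459756, 901692]
r4 m[X1→φ1] = [69616, 17028, 21384]
r4 m[X1→φ2] = [62624, 29403, 27324]
r4 m[X1→φ4] = [754784, 561924, 300564]
r5 m[φ0→X10] = [9911164, 9038064, 5859136]
r5 m[φ0→X1] = [16, 11, 6]
r5 m[φ1→X12] = [313868, 479236, 902636]
r5 m[φ1→X1] = [206, 297, 253]
r5 m[φ2→X14] = [724082, 263947, 749327]
r5 m[φ2→X1] = [229, 172, 198]
r5 m[φ3→X12] = [13, 15, 15]
r5 m[φ3→X11] = [578072, 746092, 413192]
r5 m[φ4→X3] = [10236260, 4482752, 10089352]
r5 m[φ4→X1] = [19, 9, 18]
r5 m[φ5→X6] = [472390, 311838, 911512]
r5 m[φ5→X14] = [14, 13, 15]
r5 m[X10→φ0] = [1, 1, 1]
r5 m[X12→φ1] = [13, 15, 15]
r5 m[X12→φ3] = [21932, 33604, 63212]
r5 m[X6→φ5] = [1, 1, 1]
r5 m[X14→φ2] = [14, 13, 15]
r5 m[X14→φ5] = [49610, 17935, 51203]
r5 m[X11→φ3] = [1, 1, 1]
r5 m[X3→φ4] = [1, 1, 1]
r5 m[X1→φ0] = [896306, 459756, 901692]
r5 m[X1→φ1] = [69616, 17028, 21384]
r5 m[X1→φ2] = [62624, 29403, 27324]
r5 m[X1→φ4] = [754784, 561924, 300564]
r6 m[φ0→X10] = [9911164, 9038064, 5859136]
r6 m[φ0→X1] = [16, 11, 6]
r6 m[φ1→X12] = [313868, 479236, 902636]
r6 m[φ1→X1] = [206, 297, 253]
r6 m[φ2→X14] = [724082, 263947, 749327]
r6 m[φ2→X1] = [229, 172, 198]
r6 m[φ3→X12] = [13, 15, 15]
r6 m[φ3→X11] = [578072, 746092, 413192]
r6 m[φ4→X3] = [10236260, 4482752, 10089352]
r6 m[φ4→X1] = [19, 9, 18]
r6 m[φ5→X6] = [472390, 311838, 911512]
r6 m[φ5→X14] = [14, 13, 15]
r6 m[X10→φ0] = [1, 1, 1]
r6 m[X12→φ1] = [13, 15, 15]
r6 m[X12→φ3] = [313868, 479236, 902636]
r6 m[X6→φ5] = [1, 1, 1]
r6 m[X14→φ2] = [14, 13, 15]
r6 m[X14→φ5] = [724082, 263947, 749327]
r6 m[X11→φ3] = [1, 1, 1]
r6 m[X3→φ4] = [1, 1, 1]
r6 m[X1→φ0] = [896306, 459756, 901692]
r6 m[X1→φ1] = [69616, 17028, 21384]
r6 m[X1→φ2] = [62624, 29403, 27324]
r6 m[X1→φ4] = [754784, 561924, 300564]
r7 m[φ0→X10] = [9911164, 9038064, 5859136]
r7 m[φ0→X1] = [16, 11, 6]
r7 m[φ1→X12] = [313868, 479236, 902636]
r7 m[φ1→X1] = [206, 297, 253]
r7 m[φ2→X14] = [724082, 263947, 749327]
r7 m[φ2→X1] = [229, 172, 198]
r7 m[φ3→X12] = [13, 15, 15]
r7 m[φ3→X11] = [8257496, 10653676, 5897192]
r7 m[φ4→X3] = [10236260, 4482752, 10089352]
r7 m[φ4→X1] = [19, 9, 18]
r7 m[φ5→X6] = [6906910, 4573014, 13328440]
r7 m[φ5→X14] = [14, 13, 15]
r7 m[X10→φ0] = [1, 1, 1]
r7 m[X12→φ1] = [13, 15, 15]
r7 m[X12→φ3] = [313868, 479236, 902636]
r7 m[X6→φ5] = [1, 1, 1]
r7 m[X14→φ2] = [14, 13, 15]
r7 m[X14→φ5] = [724082, 263947, 749327]
r7 m[X11→φ3] = [1, 1, 1]
r7 m[X3→φ4] = [1, 1, 1]
r7 m[X1→φ0] = [896306, 459756, 901692]
r7 m[X1→φ1] = [69616, 17028, 21384]
r7 m[X1→φ2] = [62624, 29403, 27324]
r7 m[X1→φ4] = [754784, 561924, 300564]
r8 m[φ0→X10] = [9911164, 9038064, 5859136]
r8 m[φ0→X1] = [16, 11, 6]
r8 m[φ1→X12] = [313868, 479236, 902636]
r8 m[φ1→X1] = [206, 297, 253]
r8 m[φ2→X14] = [724082, 263947, 749327]
r8 m[φ2→X1] = [229, 172, 198]
r8 m[φ3→X12] = [13, 15, 15]
r8 m[φ3→X11] = [8257496, 10653676, 5897192]
r8 m[φ4→X3] = [10236260, 4482752, 10089352]
r8 m[φ4→X1] = [19, 9, 18]
r8 m[φ5→X6] = [6906910, 4573014, 13328440]
r8 m[φ5→X14] = [14, 13, 15]
r8 m[X10→φ0] = [1, 1, 1]
r8 m[X12→φ1] = [13, 15, 15]
r8 m[X12→φ3] = [313868, 479236, 902636]
r8 m[X6→φ5] = [1, 1, 1]
r8 m[X14→φ2] = [14, 13, 15]
r8 m[X14→φ5] = [724082, 263947, 749327]
r8 m[X11→φ3] = [1, 1, 1]
r8 m[X3→φ4] = [1, 1, 1]
r8 m[X1→φ0] = [896306, 459756, 901692]
r8 m[X1→φ1] = [69616, 17028, 21384]
r8 m[X1→φ2] = [62624, 29403, 27324]
r8 m[X1→φ4] = [754784, 561924, 300564]
fixed point reached at round 8
b[X3] = ⊗ incoming = [10236260, 4482752, 10089352]

b[X3] = [10236260, 4482752, 10089352]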